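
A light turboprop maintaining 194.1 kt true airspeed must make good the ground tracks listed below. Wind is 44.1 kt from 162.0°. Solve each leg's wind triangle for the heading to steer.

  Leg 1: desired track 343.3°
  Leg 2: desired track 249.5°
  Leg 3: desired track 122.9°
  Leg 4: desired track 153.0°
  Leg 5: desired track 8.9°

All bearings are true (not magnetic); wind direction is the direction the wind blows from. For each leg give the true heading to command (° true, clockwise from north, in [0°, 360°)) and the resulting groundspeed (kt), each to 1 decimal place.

Leg 1: desired track 343.3°; wind correction +0.3° → command heading 343.6°, groundspeed 238.2 kt
Leg 2: desired track 249.5°; wind correction -13.1° → command heading 236.4°, groundspeed 187.1 kt
Leg 3: desired track 122.9°; wind correction +8.2° → command heading 131.1°, groundspeed 157.9 kt
Leg 4: desired track 153.0°; wind correction +2.0° → command heading 155.0°, groundspeed 150.4 kt
Leg 5: desired track 8.9°; wind correction +5.9° → command heading 14.8°, groundspeed 232.4 kt

Leg 1: heading=343.6°, groundspeed=238.2 kt
Leg 2: heading=236.4°, groundspeed=187.1 kt
Leg 3: heading=131.1°, groundspeed=157.9 kt
Leg 4: heading=155.0°, groundspeed=150.4 kt
Leg 5: heading=14.8°, groundspeed=232.4 kt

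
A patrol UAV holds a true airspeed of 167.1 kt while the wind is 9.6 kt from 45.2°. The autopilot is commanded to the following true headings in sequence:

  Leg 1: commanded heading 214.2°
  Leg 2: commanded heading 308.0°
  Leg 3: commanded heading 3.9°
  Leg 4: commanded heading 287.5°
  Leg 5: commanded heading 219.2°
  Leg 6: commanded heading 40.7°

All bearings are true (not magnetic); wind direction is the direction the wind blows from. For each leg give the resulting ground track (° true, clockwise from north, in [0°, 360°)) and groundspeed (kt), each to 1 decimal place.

Leg 1: heading 214.2°; drift +0.6° → track 214.8°, groundspeed 176.5 kt
Leg 2: heading 308.0°; drift -3.2° → track 304.8°, groundspeed 168.6 kt
Leg 3: heading 3.9°; drift -2.3° → track 1.6°, groundspeed 160.0 kt
Leg 4: heading 287.5°; drift -2.8° → track 284.7°, groundspeed 171.8 kt
Leg 5: heading 219.2°; drift +0.3° → track 219.5°, groundspeed 176.7 kt
Leg 6: heading 40.7°; drift -0.3° → track 40.4°, groundspeed 157.5 kt

Leg 1: track=214.8°, groundspeed=176.5 kt
Leg 2: track=304.8°, groundspeed=168.6 kt
Leg 3: track=1.6°, groundspeed=160.0 kt
Leg 4: track=284.7°, groundspeed=171.8 kt
Leg 5: track=219.5°, groundspeed=176.7 kt
Leg 6: track=40.4°, groundspeed=157.5 kt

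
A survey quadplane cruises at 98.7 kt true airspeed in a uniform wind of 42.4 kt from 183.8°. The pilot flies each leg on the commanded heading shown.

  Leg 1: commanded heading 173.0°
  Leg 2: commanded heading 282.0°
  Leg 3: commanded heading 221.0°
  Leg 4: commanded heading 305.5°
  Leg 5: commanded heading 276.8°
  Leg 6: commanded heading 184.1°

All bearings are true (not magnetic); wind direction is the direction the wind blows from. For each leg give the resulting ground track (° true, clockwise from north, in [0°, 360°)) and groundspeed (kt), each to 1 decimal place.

Leg 1: track=165.1°, groundspeed=57.6 kt
Leg 2: track=303.8°, groundspeed=112.8 kt
Leg 3: track=242.5°, groundspeed=69.8 kt
Leg 4: track=322.1°, groundspeed=126.2 kt
Leg 5: track=299.6°, groundspeed=109.4 kt
Leg 6: track=184.3°, groundspeed=56.3 kt

Leg 1: heading 173.0°; drift -7.9° → track 165.1°, groundspeed 57.6 kt
Leg 2: heading 282.0°; drift +21.8° → track 303.8°, groundspeed 112.8 kt
Leg 3: heading 221.0°; drift +21.5° → track 242.5°, groundspeed 69.8 kt
Leg 4: heading 305.5°; drift +16.6° → track 322.1°, groundspeed 126.2 kt
Leg 5: heading 276.8°; drift +22.8° → track 299.6°, groundspeed 109.4 kt
Leg 6: heading 184.1°; drift +0.2° → track 184.3°, groundspeed 56.3 kt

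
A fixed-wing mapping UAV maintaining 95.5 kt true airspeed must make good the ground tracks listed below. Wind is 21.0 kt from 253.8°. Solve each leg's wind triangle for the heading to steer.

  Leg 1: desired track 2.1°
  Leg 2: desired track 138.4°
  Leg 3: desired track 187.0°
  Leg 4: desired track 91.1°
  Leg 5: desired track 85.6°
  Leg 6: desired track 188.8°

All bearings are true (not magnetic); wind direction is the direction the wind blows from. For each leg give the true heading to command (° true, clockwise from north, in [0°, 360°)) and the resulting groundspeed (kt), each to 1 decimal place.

Leg 1: desired track 2.1°; wind correction -12.1° → command heading 350.0°, groundspeed 100.0 kt
Leg 2: desired track 138.4°; wind correction +11.5° → command heading 149.9°, groundspeed 102.6 kt
Leg 3: desired track 187.0°; wind correction +11.7° → command heading 198.7°, groundspeed 85.3 kt
Leg 4: desired track 91.1°; wind correction +3.7° → command heading 94.8°, groundspeed 115.3 kt
Leg 5: desired track 85.6°; wind correction +2.6° → command heading 88.2°, groundspeed 116.0 kt
Leg 6: desired track 188.8°; wind correction +11.5° → command heading 200.3°, groundspeed 84.7 kt

Leg 1: heading=350.0°, groundspeed=100.0 kt
Leg 2: heading=149.9°, groundspeed=102.6 kt
Leg 3: heading=198.7°, groundspeed=85.3 kt
Leg 4: heading=94.8°, groundspeed=115.3 kt
Leg 5: heading=88.2°, groundspeed=116.0 kt
Leg 6: heading=200.3°, groundspeed=84.7 kt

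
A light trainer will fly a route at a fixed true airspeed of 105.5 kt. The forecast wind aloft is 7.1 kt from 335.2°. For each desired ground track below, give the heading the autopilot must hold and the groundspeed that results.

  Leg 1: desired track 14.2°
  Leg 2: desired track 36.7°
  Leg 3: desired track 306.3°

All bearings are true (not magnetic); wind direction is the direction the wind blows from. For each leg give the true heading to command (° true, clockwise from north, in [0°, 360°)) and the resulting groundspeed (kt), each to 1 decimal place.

Leg 1: desired track 14.2°; wind correction -2.4° → command heading 11.8°, groundspeed 99.9 kt
Leg 2: desired track 36.7°; wind correction -3.4° → command heading 33.3°, groundspeed 101.9 kt
Leg 3: desired track 306.3°; wind correction +1.9° → command heading 308.2°, groundspeed 99.2 kt

Leg 1: heading=11.8°, groundspeed=99.9 kt
Leg 2: heading=33.3°, groundspeed=101.9 kt
Leg 3: heading=308.2°, groundspeed=99.2 kt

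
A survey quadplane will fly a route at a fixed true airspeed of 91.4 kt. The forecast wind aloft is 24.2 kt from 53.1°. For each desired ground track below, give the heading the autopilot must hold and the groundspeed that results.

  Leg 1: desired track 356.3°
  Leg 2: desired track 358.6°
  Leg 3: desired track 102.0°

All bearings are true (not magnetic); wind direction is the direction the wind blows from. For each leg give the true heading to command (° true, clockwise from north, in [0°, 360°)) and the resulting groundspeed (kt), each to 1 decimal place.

Leg 1: heading=9.1°, groundspeed=75.9 kt
Leg 2: heading=11.0°, groundspeed=75.2 kt
Leg 3: heading=90.5°, groundspeed=73.7 kt

Leg 1: desired track 356.3°; wind correction +12.8° → command heading 9.1°, groundspeed 75.9 kt
Leg 2: desired track 358.6°; wind correction +12.4° → command heading 11.0°, groundspeed 75.2 kt
Leg 3: desired track 102.0°; wind correction -11.5° → command heading 90.5°, groundspeed 73.7 kt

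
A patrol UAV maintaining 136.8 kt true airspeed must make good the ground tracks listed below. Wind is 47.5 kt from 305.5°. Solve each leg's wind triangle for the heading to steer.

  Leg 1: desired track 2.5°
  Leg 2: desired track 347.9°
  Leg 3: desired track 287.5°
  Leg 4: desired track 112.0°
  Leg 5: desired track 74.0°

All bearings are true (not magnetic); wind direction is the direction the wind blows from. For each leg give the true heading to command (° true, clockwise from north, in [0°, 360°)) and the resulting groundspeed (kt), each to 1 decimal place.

Leg 1: desired track 2.5°; wind correction -16.9° → command heading 345.6°, groundspeed 105.0 kt
Leg 2: desired track 347.9°; wind correction -13.5° → command heading 334.4°, groundspeed 97.9 kt
Leg 3: desired track 287.5°; wind correction +6.2° → command heading 293.7°, groundspeed 90.8 kt
Leg 4: desired track 112.0°; wind correction -4.6° → command heading 107.4°, groundspeed 182.5 kt
Leg 5: desired track 74.0°; wind correction -15.8° → command heading 58.2°, groundspeed 161.2 kt

Leg 1: heading=345.6°, groundspeed=105.0 kt
Leg 2: heading=334.4°, groundspeed=97.9 kt
Leg 3: heading=293.7°, groundspeed=90.8 kt
Leg 4: heading=107.4°, groundspeed=182.5 kt
Leg 5: heading=58.2°, groundspeed=161.2 kt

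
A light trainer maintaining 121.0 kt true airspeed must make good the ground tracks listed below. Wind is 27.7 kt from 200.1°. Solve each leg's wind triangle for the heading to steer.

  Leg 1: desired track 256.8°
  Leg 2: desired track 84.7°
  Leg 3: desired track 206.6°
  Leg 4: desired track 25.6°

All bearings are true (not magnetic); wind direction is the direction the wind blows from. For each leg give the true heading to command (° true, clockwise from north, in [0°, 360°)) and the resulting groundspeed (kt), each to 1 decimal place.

Leg 1: desired track 256.8°; wind correction -11.0° → command heading 245.8°, groundspeed 103.6 kt
Leg 2: desired track 84.7°; wind correction +11.9° → command heading 96.6°, groundspeed 130.3 kt
Leg 3: desired track 206.6°; wind correction -1.5° → command heading 205.1°, groundspeed 93.4 kt
Leg 4: desired track 25.6°; wind correction +1.3° → command heading 26.9°, groundspeed 148.5 kt

Leg 1: heading=245.8°, groundspeed=103.6 kt
Leg 2: heading=96.6°, groundspeed=130.3 kt
Leg 3: heading=205.1°, groundspeed=93.4 kt
Leg 4: heading=26.9°, groundspeed=148.5 kt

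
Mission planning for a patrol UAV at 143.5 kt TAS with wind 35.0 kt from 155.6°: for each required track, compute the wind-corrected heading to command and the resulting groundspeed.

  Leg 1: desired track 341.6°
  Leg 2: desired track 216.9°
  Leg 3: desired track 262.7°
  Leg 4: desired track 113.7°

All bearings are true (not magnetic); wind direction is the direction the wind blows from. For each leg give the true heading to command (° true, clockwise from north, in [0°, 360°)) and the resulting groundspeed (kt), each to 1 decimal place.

Leg 1: desired track 341.6°; wind correction +1.5° → command heading 343.1°, groundspeed 178.3 kt
Leg 2: desired track 216.9°; wind correction -12.4° → command heading 204.5°, groundspeed 123.4 kt
Leg 3: desired track 262.7°; wind correction -13.5° → command heading 249.2°, groundspeed 149.8 kt
Leg 4: desired track 113.7°; wind correction +9.4° → command heading 123.1°, groundspeed 115.5 kt

Leg 1: heading=343.1°, groundspeed=178.3 kt
Leg 2: heading=204.5°, groundspeed=123.4 kt
Leg 3: heading=249.2°, groundspeed=149.8 kt
Leg 4: heading=123.1°, groundspeed=115.5 kt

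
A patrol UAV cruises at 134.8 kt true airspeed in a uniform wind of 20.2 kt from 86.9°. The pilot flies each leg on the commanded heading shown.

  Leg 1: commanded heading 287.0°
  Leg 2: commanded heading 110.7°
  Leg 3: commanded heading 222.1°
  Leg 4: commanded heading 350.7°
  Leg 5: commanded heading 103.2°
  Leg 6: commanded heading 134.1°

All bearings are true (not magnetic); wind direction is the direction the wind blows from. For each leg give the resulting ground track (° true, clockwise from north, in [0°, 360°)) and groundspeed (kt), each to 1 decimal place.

Leg 1: track=284.4°, groundspeed=153.9 kt
Leg 2: track=114.7°, groundspeed=116.6 kt
Leg 3: track=227.6°, groundspeed=149.8 kt
Leg 4: track=342.4°, groundspeed=138.4 kt
Leg 5: track=106.0°, groundspeed=115.6 kt
Leg 6: track=141.1°, groundspeed=122.0 kt

Leg 1: heading 287.0°; drift -2.6° → track 284.4°, groundspeed 153.9 kt
Leg 2: heading 110.7°; drift +4.0° → track 114.7°, groundspeed 116.6 kt
Leg 3: heading 222.1°; drift +5.5° → track 227.6°, groundspeed 149.8 kt
Leg 4: heading 350.7°; drift -8.3° → track 342.4°, groundspeed 138.4 kt
Leg 5: heading 103.2°; drift +2.8° → track 106.0°, groundspeed 115.6 kt
Leg 6: heading 134.1°; drift +7.0° → track 141.1°, groundspeed 122.0 kt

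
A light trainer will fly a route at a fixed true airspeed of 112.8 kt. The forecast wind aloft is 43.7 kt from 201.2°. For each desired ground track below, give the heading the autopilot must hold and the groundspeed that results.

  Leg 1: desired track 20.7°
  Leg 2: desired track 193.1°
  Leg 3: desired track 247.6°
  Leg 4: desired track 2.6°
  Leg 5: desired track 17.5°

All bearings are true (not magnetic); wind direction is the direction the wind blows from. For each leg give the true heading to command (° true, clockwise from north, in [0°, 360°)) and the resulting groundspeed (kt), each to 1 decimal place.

Leg 1: heading=20.5°, groundspeed=156.5 kt
Leg 2: heading=196.2°, groundspeed=69.4 kt
Leg 3: heading=231.3°, groundspeed=78.1 kt
Leg 4: heading=355.5°, groundspeed=153.4 kt
Leg 5: heading=16.1°, groundspeed=156.4 kt

Leg 1: desired track 20.7°; wind correction -0.2° → command heading 20.5°, groundspeed 156.5 kt
Leg 2: desired track 193.1°; wind correction +3.1° → command heading 196.2°, groundspeed 69.4 kt
Leg 3: desired track 247.6°; wind correction -16.3° → command heading 231.3°, groundspeed 78.1 kt
Leg 4: desired track 2.6°; wind correction -7.1° → command heading 355.5°, groundspeed 153.4 kt
Leg 5: desired track 17.5°; wind correction -1.4° → command heading 16.1°, groundspeed 156.4 kt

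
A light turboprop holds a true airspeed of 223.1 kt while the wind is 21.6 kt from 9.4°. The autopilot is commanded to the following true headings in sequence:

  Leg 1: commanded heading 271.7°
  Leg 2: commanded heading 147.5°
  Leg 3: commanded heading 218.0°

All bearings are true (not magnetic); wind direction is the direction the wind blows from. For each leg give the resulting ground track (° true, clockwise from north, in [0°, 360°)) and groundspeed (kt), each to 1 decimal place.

Leg 1: heading 271.7°; drift -5.4° → track 266.3°, groundspeed 227.0 kt
Leg 2: heading 147.5°; drift +3.5° → track 151.0°, groundspeed 239.6 kt
Leg 3: heading 218.0°; drift -2.4° → track 215.6°, groundspeed 242.3 kt

Leg 1: track=266.3°, groundspeed=227.0 kt
Leg 2: track=151.0°, groundspeed=239.6 kt
Leg 3: track=215.6°, groundspeed=242.3 kt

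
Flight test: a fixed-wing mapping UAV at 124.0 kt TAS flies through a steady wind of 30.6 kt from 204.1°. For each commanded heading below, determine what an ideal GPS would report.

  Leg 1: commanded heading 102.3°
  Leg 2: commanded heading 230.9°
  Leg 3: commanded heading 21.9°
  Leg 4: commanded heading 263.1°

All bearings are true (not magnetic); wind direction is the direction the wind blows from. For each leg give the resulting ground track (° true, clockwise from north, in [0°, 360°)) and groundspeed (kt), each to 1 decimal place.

Leg 1: track=89.3°, groundspeed=133.7 kt
Leg 2: track=239.0°, groundspeed=97.7 kt
Leg 3: track=22.3°, groundspeed=154.6 kt
Leg 4: track=276.7°, groundspeed=111.4 kt

Leg 1: heading 102.3°; drift -13.0° → track 89.3°, groundspeed 133.7 kt
Leg 2: heading 230.9°; drift +8.1° → track 239.0°, groundspeed 97.7 kt
Leg 3: heading 21.9°; drift +0.4° → track 22.3°, groundspeed 154.6 kt
Leg 4: heading 263.1°; drift +13.6° → track 276.7°, groundspeed 111.4 kt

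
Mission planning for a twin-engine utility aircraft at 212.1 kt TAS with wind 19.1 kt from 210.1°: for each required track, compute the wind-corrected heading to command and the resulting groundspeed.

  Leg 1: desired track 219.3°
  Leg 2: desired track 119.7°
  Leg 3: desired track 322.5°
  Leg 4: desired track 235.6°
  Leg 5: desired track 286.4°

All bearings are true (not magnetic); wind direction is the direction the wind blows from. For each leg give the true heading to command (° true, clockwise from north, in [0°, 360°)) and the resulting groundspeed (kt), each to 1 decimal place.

Leg 1: heading=218.5°, groundspeed=193.2 kt
Leg 2: heading=124.9°, groundspeed=211.4 kt
Leg 3: heading=317.7°, groundspeed=218.6 kt
Leg 4: heading=233.4°, groundspeed=194.7 kt
Leg 5: heading=281.4°, groundspeed=206.8 kt

Leg 1: desired track 219.3°; wind correction -0.8° → command heading 218.5°, groundspeed 193.2 kt
Leg 2: desired track 119.7°; wind correction +5.2° → command heading 124.9°, groundspeed 211.4 kt
Leg 3: desired track 322.5°; wind correction -4.8° → command heading 317.7°, groundspeed 218.6 kt
Leg 4: desired track 235.6°; wind correction -2.2° → command heading 233.4°, groundspeed 194.7 kt
Leg 5: desired track 286.4°; wind correction -5.0° → command heading 281.4°, groundspeed 206.8 kt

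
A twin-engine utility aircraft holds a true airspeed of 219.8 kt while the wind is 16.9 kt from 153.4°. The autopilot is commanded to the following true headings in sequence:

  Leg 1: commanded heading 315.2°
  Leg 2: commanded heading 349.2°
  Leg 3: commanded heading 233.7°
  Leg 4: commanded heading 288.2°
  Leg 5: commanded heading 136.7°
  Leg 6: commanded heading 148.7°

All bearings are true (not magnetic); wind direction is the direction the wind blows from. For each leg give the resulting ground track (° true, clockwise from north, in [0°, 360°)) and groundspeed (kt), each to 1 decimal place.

Leg 1: track=316.5°, groundspeed=235.9 kt
Leg 2: track=348.1°, groundspeed=236.1 kt
Leg 3: track=238.1°, groundspeed=217.6 kt
Leg 4: track=291.2°, groundspeed=232.0 kt
Leg 5: track=135.3°, groundspeed=203.7 kt
Leg 6: track=148.3°, groundspeed=203.0 kt

Leg 1: heading 315.2°; drift +1.3° → track 316.5°, groundspeed 235.9 kt
Leg 2: heading 349.2°; drift -1.1° → track 348.1°, groundspeed 236.1 kt
Leg 3: heading 233.7°; drift +4.4° → track 238.1°, groundspeed 217.6 kt
Leg 4: heading 288.2°; drift +3.0° → track 291.2°, groundspeed 232.0 kt
Leg 5: heading 136.7°; drift -1.4° → track 135.3°, groundspeed 203.7 kt
Leg 6: heading 148.7°; drift -0.4° → track 148.3°, groundspeed 203.0 kt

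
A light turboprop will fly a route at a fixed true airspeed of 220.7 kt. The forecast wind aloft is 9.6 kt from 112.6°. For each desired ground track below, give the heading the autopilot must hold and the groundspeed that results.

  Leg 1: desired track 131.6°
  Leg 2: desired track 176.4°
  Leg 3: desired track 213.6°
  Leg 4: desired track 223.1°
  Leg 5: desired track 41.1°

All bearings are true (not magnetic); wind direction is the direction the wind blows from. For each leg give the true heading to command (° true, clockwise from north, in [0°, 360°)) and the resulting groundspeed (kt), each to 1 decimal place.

Leg 1: desired track 131.6°; wind correction -0.8° → command heading 130.8°, groundspeed 211.6 kt
Leg 2: desired track 176.4°; wind correction -2.2° → command heading 174.2°, groundspeed 216.3 kt
Leg 3: desired track 213.6°; wind correction -2.4° → command heading 211.2°, groundspeed 222.3 kt
Leg 4: desired track 223.1°; wind correction -2.3° → command heading 220.8°, groundspeed 223.9 kt
Leg 5: desired track 41.1°; wind correction +2.4° → command heading 43.5°, groundspeed 217.5 kt

Leg 1: heading=130.8°, groundspeed=211.6 kt
Leg 2: heading=174.2°, groundspeed=216.3 kt
Leg 3: heading=211.2°, groundspeed=222.3 kt
Leg 4: heading=220.8°, groundspeed=223.9 kt
Leg 5: heading=43.5°, groundspeed=217.5 kt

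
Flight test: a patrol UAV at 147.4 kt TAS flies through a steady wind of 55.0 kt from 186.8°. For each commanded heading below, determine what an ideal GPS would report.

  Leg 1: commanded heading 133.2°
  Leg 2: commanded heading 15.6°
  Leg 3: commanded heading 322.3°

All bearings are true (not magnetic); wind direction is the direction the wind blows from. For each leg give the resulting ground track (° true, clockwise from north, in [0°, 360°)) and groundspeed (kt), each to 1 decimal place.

Leg 1: heading 133.2°; drift -21.1° → track 112.1°, groundspeed 123.0 kt
Leg 2: heading 15.6°; drift -2.4° → track 13.2°, groundspeed 201.9 kt
Leg 3: heading 322.3°; drift +11.7° → track 334.0°, groundspeed 190.6 kt

Leg 1: track=112.1°, groundspeed=123.0 kt
Leg 2: track=13.2°, groundspeed=201.9 kt
Leg 3: track=334.0°, groundspeed=190.6 kt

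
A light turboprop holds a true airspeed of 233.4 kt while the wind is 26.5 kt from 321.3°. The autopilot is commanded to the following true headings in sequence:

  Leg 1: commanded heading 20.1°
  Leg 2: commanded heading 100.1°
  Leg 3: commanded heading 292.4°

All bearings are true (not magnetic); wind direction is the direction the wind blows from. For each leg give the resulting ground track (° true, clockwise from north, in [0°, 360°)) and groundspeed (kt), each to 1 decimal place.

Leg 1: track=26.0°, groundspeed=220.8 kt
Leg 2: track=104.0°, groundspeed=253.9 kt
Leg 3: track=288.9°, groundspeed=210.6 kt

Leg 1: heading 20.1°; drift +5.9° → track 26.0°, groundspeed 220.8 kt
Leg 2: heading 100.1°; drift +3.9° → track 104.0°, groundspeed 253.9 kt
Leg 3: heading 292.4°; drift -3.5° → track 288.9°, groundspeed 210.6 kt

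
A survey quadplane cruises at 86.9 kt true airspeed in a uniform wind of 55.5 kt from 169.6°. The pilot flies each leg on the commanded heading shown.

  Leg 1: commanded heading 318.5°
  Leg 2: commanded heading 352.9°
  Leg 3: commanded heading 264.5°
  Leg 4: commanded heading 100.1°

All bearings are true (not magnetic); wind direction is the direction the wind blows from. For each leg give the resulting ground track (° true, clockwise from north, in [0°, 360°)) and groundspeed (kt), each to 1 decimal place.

Leg 1: heading 318.5°; drift +12.0° → track 330.5°, groundspeed 137.4 kt
Leg 2: heading 352.9°; drift -1.3° → track 351.6°, groundspeed 142.3 kt
Leg 3: heading 264.5°; drift +31.1° → track 295.6°, groundspeed 107.0 kt
Leg 4: heading 100.1°; drift -37.6° → track 62.5°, groundspeed 85.2 kt

Leg 1: track=330.5°, groundspeed=137.4 kt
Leg 2: track=351.6°, groundspeed=142.3 kt
Leg 3: track=295.6°, groundspeed=107.0 kt
Leg 4: track=62.5°, groundspeed=85.2 kt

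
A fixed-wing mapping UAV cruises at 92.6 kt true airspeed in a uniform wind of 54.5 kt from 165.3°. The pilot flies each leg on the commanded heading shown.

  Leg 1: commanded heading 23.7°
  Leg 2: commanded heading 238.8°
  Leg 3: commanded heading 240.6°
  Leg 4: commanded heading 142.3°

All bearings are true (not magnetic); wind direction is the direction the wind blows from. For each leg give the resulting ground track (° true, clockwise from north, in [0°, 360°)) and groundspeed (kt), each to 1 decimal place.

Leg 1: heading 23.7°; drift -14.0° → track 9.7°, groundspeed 139.5 kt
Leg 2: heading 238.8°; drift +34.1° → track 272.9°, groundspeed 93.2 kt
Leg 3: heading 240.6°; drift +33.8° → track 274.4°, groundspeed 94.8 kt
Leg 4: heading 142.3°; drift -26.6° → track 115.7°, groundspeed 47.5 kt

Leg 1: track=9.7°, groundspeed=139.5 kt
Leg 2: track=272.9°, groundspeed=93.2 kt
Leg 3: track=274.4°, groundspeed=94.8 kt
Leg 4: track=115.7°, groundspeed=47.5 kt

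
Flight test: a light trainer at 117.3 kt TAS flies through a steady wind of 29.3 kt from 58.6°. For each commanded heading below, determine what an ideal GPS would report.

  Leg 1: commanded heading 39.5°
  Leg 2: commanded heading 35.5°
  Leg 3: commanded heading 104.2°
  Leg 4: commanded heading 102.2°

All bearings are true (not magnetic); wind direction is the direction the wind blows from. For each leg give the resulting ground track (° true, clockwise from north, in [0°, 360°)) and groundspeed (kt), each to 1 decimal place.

Leg 1: track=33.4°, groundspeed=90.1 kt
Leg 2: track=28.2°, groundspeed=91.1 kt
Leg 3: track=116.4°, groundspeed=99.0 kt
Leg 4: track=114.1°, groundspeed=98.2 kt

Leg 1: heading 39.5°; drift -6.1° → track 33.4°, groundspeed 90.1 kt
Leg 2: heading 35.5°; drift -7.3° → track 28.2°, groundspeed 91.1 kt
Leg 3: heading 104.2°; drift +12.2° → track 116.4°, groundspeed 99.0 kt
Leg 4: heading 102.2°; drift +11.9° → track 114.1°, groundspeed 98.2 kt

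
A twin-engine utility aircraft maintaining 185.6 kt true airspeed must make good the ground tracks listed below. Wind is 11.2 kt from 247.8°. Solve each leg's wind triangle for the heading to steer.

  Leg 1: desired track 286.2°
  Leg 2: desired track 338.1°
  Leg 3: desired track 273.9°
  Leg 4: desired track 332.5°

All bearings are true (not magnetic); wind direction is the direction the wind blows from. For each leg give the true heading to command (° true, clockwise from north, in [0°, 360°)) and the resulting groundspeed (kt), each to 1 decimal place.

Leg 1: heading=284.1°, groundspeed=176.7 kt
Leg 2: heading=334.6°, groundspeed=185.3 kt
Leg 3: heading=272.4°, groundspeed=175.5 kt
Leg 4: heading=329.1°, groundspeed=184.2 kt

Leg 1: desired track 286.2°; wind correction -2.1° → command heading 284.1°, groundspeed 176.7 kt
Leg 2: desired track 338.1°; wind correction -3.5° → command heading 334.6°, groundspeed 185.3 kt
Leg 3: desired track 273.9°; wind correction -1.5° → command heading 272.4°, groundspeed 175.5 kt
Leg 4: desired track 332.5°; wind correction -3.4° → command heading 329.1°, groundspeed 184.2 kt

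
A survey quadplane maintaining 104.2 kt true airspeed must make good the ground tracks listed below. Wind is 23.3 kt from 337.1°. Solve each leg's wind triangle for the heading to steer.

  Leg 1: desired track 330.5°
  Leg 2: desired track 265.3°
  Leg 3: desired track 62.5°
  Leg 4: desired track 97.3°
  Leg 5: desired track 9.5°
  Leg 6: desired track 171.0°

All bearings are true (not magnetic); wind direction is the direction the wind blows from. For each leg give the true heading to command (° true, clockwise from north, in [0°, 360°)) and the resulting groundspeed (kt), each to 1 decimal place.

Leg 1: heading=332.0°, groundspeed=81.0 kt
Leg 2: heading=277.6°, groundspeed=94.5 kt
Leg 3: heading=49.6°, groundspeed=99.7 kt
Leg 4: heading=86.2°, groundspeed=114.0 kt
Leg 5: heading=2.6°, groundspeed=83.8 kt
Leg 6: heading=174.1°, groundspeed=126.7 kt

Leg 1: desired track 330.5°; wind correction +1.5° → command heading 332.0°, groundspeed 81.0 kt
Leg 2: desired track 265.3°; wind correction +12.3° → command heading 277.6°, groundspeed 94.5 kt
Leg 3: desired track 62.5°; wind correction -12.9° → command heading 49.6°, groundspeed 99.7 kt
Leg 4: desired track 97.3°; wind correction -11.1° → command heading 86.2°, groundspeed 114.0 kt
Leg 5: desired track 9.5°; wind correction -6.9° → command heading 2.6°, groundspeed 83.8 kt
Leg 6: desired track 171.0°; wind correction +3.1° → command heading 174.1°, groundspeed 126.7 kt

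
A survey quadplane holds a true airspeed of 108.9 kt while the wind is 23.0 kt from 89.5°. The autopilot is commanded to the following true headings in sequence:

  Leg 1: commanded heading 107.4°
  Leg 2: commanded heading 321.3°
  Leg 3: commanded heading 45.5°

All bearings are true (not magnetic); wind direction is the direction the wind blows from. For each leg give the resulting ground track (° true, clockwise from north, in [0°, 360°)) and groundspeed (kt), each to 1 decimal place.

Leg 1: track=112.0°, groundspeed=87.3 kt
Leg 2: track=312.9°, groundspeed=124.4 kt
Leg 3: track=35.7°, groundspeed=93.7 kt

Leg 1: heading 107.4°; drift +4.6° → track 112.0°, groundspeed 87.3 kt
Leg 2: heading 321.3°; drift -8.4° → track 312.9°, groundspeed 124.4 kt
Leg 3: heading 45.5°; drift -9.8° → track 35.7°, groundspeed 93.7 kt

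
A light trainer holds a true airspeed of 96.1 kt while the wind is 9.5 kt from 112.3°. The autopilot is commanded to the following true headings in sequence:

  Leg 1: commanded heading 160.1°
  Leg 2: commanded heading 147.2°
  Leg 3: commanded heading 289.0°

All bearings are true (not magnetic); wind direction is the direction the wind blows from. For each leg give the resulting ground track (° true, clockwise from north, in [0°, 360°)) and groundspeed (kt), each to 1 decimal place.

Leg 1: heading 160.1°; drift +4.5° → track 164.6°, groundspeed 90.0 kt
Leg 2: heading 147.2°; drift +3.5° → track 150.7°, groundspeed 88.5 kt
Leg 3: heading 289.0°; drift +0.3° → track 289.3°, groundspeed 105.6 kt

Leg 1: track=164.6°, groundspeed=90.0 kt
Leg 2: track=150.7°, groundspeed=88.5 kt
Leg 3: track=289.3°, groundspeed=105.6 kt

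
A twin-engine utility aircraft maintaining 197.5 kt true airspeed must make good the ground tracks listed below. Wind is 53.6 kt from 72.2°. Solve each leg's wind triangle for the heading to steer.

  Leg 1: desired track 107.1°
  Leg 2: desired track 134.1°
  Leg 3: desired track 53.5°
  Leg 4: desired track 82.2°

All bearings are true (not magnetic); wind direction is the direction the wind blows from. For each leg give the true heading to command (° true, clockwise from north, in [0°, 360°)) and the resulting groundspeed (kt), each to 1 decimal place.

Leg 1: desired track 107.1°; wind correction -8.9° → command heading 98.2°, groundspeed 151.1 kt
Leg 2: desired track 134.1°; wind correction -13.9° → command heading 120.2°, groundspeed 166.5 kt
Leg 3: desired track 53.5°; wind correction +5.0° → command heading 58.5°, groundspeed 146.0 kt
Leg 4: desired track 82.2°; wind correction -2.7° → command heading 79.5°, groundspeed 144.5 kt

Leg 1: heading=98.2°, groundspeed=151.1 kt
Leg 2: heading=120.2°, groundspeed=166.5 kt
Leg 3: heading=58.5°, groundspeed=146.0 kt
Leg 4: heading=79.5°, groundspeed=144.5 kt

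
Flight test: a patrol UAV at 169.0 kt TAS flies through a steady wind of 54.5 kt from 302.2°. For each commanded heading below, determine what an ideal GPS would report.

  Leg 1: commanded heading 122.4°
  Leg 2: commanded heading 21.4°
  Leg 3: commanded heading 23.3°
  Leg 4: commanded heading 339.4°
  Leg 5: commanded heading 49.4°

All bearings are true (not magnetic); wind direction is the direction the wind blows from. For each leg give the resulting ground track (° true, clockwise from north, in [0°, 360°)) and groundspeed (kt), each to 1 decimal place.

Leg 1: heading 122.4°; drift +0.0° → track 122.4°, groundspeed 223.5 kt
Leg 2: heading 21.4°; drift +18.6° → track 40.0°, groundspeed 167.6 kt
Leg 3: heading 23.3°; drift +18.5° → track 41.8°, groundspeed 169.4 kt
Leg 4: heading 339.4°; drift +14.7° → track 354.1°, groundspeed 129.8 kt
Leg 5: heading 49.4°; drift +15.7° → track 65.1°, groundspeed 192.3 kt

Leg 1: track=122.4°, groundspeed=223.5 kt
Leg 2: track=40.0°, groundspeed=167.6 kt
Leg 3: track=41.8°, groundspeed=169.4 kt
Leg 4: track=354.1°, groundspeed=129.8 kt
Leg 5: track=65.1°, groundspeed=192.3 kt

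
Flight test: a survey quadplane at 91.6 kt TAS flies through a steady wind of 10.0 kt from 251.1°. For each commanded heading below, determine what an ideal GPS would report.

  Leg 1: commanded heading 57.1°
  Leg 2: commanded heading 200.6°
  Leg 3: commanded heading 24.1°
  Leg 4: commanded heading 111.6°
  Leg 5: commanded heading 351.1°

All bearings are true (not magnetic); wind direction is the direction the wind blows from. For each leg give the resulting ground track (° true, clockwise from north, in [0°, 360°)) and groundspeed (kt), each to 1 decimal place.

Leg 1: track=58.5°, groundspeed=101.3 kt
Leg 2: track=195.4°, groundspeed=85.6 kt
Leg 3: track=28.3°, groundspeed=98.7 kt
Leg 4: track=107.9°, groundspeed=99.4 kt
Leg 5: track=357.1°, groundspeed=93.9 kt

Leg 1: heading 57.1°; drift +1.4° → track 58.5°, groundspeed 101.3 kt
Leg 2: heading 200.6°; drift -5.2° → track 195.4°, groundspeed 85.6 kt
Leg 3: heading 24.1°; drift +4.2° → track 28.3°, groundspeed 98.7 kt
Leg 4: heading 111.6°; drift -3.7° → track 107.9°, groundspeed 99.4 kt
Leg 5: heading 351.1°; drift +6.0° → track 357.1°, groundspeed 93.9 kt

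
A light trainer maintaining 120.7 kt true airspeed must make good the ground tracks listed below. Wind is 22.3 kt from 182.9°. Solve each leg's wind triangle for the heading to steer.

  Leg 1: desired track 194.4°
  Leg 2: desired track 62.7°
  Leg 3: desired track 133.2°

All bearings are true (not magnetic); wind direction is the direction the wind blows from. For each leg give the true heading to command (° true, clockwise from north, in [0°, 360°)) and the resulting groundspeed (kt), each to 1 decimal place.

Leg 1: heading=192.3°, groundspeed=98.8 kt
Leg 2: heading=71.9°, groundspeed=130.4 kt
Leg 3: heading=141.3°, groundspeed=105.1 kt

Leg 1: desired track 194.4°; wind correction -2.1° → command heading 192.3°, groundspeed 98.8 kt
Leg 2: desired track 62.7°; wind correction +9.2° → command heading 71.9°, groundspeed 130.4 kt
Leg 3: desired track 133.2°; wind correction +8.1° → command heading 141.3°, groundspeed 105.1 kt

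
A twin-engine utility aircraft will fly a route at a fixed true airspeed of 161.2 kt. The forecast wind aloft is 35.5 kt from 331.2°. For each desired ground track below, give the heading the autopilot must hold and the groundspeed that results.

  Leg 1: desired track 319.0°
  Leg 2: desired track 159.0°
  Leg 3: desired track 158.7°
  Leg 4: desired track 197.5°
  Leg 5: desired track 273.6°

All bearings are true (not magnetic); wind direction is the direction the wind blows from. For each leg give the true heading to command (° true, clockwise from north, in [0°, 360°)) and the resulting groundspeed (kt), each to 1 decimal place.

Leg 1: heading=321.7°, groundspeed=126.3 kt
Leg 2: heading=160.7°, groundspeed=196.3 kt
Leg 3: heading=160.3°, groundspeed=196.3 kt
Leg 4: heading=206.7°, groundspeed=183.7 kt
Leg 5: heading=284.3°, groundspeed=139.4 kt

Leg 1: desired track 319.0°; wind correction +2.7° → command heading 321.7°, groundspeed 126.3 kt
Leg 2: desired track 159.0°; wind correction +1.7° → command heading 160.7°, groundspeed 196.3 kt
Leg 3: desired track 158.7°; wind correction +1.6° → command heading 160.3°, groundspeed 196.3 kt
Leg 4: desired track 197.5°; wind correction +9.2° → command heading 206.7°, groundspeed 183.7 kt
Leg 5: desired track 273.6°; wind correction +10.7° → command heading 284.3°, groundspeed 139.4 kt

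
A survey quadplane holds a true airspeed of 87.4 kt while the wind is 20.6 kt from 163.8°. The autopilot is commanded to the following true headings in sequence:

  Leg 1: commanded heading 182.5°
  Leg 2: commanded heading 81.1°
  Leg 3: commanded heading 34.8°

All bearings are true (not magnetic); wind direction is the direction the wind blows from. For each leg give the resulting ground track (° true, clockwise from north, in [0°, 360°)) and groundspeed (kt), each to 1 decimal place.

Leg 1: track=188.1°, groundspeed=68.2 kt
Leg 2: track=67.5°, groundspeed=87.2 kt
Leg 3: track=25.7°, groundspeed=101.6 kt

Leg 1: heading 182.5°; drift +5.6° → track 188.1°, groundspeed 68.2 kt
Leg 2: heading 81.1°; drift -13.6° → track 67.5°, groundspeed 87.2 kt
Leg 3: heading 34.8°; drift -9.1° → track 25.7°, groundspeed 101.6 kt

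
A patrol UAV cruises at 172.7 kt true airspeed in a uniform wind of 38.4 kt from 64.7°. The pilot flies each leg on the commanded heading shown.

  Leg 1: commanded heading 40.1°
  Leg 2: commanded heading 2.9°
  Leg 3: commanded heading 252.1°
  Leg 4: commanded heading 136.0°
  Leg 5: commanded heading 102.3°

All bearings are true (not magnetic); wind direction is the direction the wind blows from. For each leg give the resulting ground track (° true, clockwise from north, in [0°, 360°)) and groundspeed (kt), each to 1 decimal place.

Leg 1: heading 40.1°; drift -6.6° → track 33.5°, groundspeed 138.7 kt
Leg 2: heading 2.9°; drift -12.4° → track 350.5°, groundspeed 158.2 kt
Leg 3: heading 252.1°; drift -1.3° → track 250.8°, groundspeed 210.8 kt
Leg 4: heading 136.0°; drift +12.8° → track 148.8°, groundspeed 164.5 kt
Leg 5: heading 102.3°; drift +9.4° → track 111.7°, groundspeed 144.2 kt

Leg 1: track=33.5°, groundspeed=138.7 kt
Leg 2: track=350.5°, groundspeed=158.2 kt
Leg 3: track=250.8°, groundspeed=210.8 kt
Leg 4: track=148.8°, groundspeed=164.5 kt
Leg 5: track=111.7°, groundspeed=144.2 kt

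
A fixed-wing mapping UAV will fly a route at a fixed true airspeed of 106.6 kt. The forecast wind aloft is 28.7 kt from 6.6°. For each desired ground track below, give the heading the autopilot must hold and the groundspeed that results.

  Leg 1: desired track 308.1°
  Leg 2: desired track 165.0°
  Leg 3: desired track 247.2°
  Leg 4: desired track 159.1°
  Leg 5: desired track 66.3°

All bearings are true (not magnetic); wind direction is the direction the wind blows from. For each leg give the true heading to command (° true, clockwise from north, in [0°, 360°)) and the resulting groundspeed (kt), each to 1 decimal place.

Leg 1: heading=321.4°, groundspeed=88.8 kt
Leg 2: heading=159.3°, groundspeed=132.8 kt
Leg 3: heading=260.8°, groundspeed=117.7 kt
Leg 4: heading=152.0°, groundspeed=131.2 kt
Leg 5: heading=52.9°, groundspeed=89.2 kt

Leg 1: desired track 308.1°; wind correction +13.3° → command heading 321.4°, groundspeed 88.8 kt
Leg 2: desired track 165.0°; wind correction -5.7° → command heading 159.3°, groundspeed 132.8 kt
Leg 3: desired track 247.2°; wind correction +13.6° → command heading 260.8°, groundspeed 117.7 kt
Leg 4: desired track 159.1°; wind correction -7.1° → command heading 152.0°, groundspeed 131.2 kt
Leg 5: desired track 66.3°; wind correction -13.4° → command heading 52.9°, groundspeed 89.2 kt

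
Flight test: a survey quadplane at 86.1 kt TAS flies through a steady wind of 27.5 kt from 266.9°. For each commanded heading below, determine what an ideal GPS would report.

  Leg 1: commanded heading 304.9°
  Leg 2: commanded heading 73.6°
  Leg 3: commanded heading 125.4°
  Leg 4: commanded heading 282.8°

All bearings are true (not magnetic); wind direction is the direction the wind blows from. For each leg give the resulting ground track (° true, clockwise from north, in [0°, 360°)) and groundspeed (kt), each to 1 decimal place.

Leg 1: track=319.6°, groundspeed=66.6 kt
Leg 2: track=76.8°, groundspeed=113.0 kt
Leg 3: track=116.4°, groundspeed=109.0 kt
Leg 4: track=290.0°, groundspeed=60.1 kt

Leg 1: heading 304.9°; drift +14.7° → track 319.6°, groundspeed 66.6 kt
Leg 2: heading 73.6°; drift +3.2° → track 76.8°, groundspeed 113.0 kt
Leg 3: heading 125.4°; drift -9.0° → track 116.4°, groundspeed 109.0 kt
Leg 4: heading 282.8°; drift +7.2° → track 290.0°, groundspeed 60.1 kt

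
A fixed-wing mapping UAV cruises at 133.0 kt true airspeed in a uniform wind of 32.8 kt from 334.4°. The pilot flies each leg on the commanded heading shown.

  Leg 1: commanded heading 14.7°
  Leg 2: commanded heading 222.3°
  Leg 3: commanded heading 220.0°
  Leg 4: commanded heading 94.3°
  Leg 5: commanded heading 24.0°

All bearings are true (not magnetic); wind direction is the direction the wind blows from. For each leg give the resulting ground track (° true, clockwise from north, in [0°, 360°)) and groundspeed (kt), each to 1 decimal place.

Leg 1: track=25.8°, groundspeed=110.0 kt
Leg 2: track=210.5°, groundspeed=148.5 kt
Leg 3: track=208.5°, groundspeed=149.6 kt
Leg 4: track=105.1°, groundspeed=152.0 kt
Leg 5: track=36.6°, groundspeed=114.5 kt

Leg 1: heading 14.7°; drift +11.1° → track 25.8°, groundspeed 110.0 kt
Leg 2: heading 222.3°; drift -11.8° → track 210.5°, groundspeed 148.5 kt
Leg 3: heading 220.0°; drift -11.5° → track 208.5°, groundspeed 149.6 kt
Leg 4: heading 94.3°; drift +10.8° → track 105.1°, groundspeed 152.0 kt
Leg 5: heading 24.0°; drift +12.6° → track 36.6°, groundspeed 114.5 kt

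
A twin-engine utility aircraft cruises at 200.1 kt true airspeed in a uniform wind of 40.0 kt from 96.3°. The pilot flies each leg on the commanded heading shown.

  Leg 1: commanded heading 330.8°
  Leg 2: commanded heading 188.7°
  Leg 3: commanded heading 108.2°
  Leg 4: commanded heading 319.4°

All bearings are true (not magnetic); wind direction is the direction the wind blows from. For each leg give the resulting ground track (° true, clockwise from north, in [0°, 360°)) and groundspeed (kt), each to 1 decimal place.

Leg 1: track=322.5°, groundspeed=225.7 kt
Leg 2: track=199.9°, groundspeed=205.7 kt
Leg 3: track=111.1°, groundspeed=161.2 kt
Leg 4: track=312.6°, groundspeed=230.9 kt

Leg 1: heading 330.8°; drift -8.3° → track 322.5°, groundspeed 225.7 kt
Leg 2: heading 188.7°; drift +11.2° → track 199.9°, groundspeed 205.7 kt
Leg 3: heading 108.2°; drift +2.9° → track 111.1°, groundspeed 161.2 kt
Leg 4: heading 319.4°; drift -6.8° → track 312.6°, groundspeed 230.9 kt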